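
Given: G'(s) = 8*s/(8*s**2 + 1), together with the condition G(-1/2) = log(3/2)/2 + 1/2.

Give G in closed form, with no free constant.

G(s) = log(4*s**2 + 1/2)/2 + 1/2

G'(s) matches the chain-rule pattern g'(h)*h' with inner function h(s) = 4*s**2 + 1/2; substituting u = h(s) collapses the integral.
A general antiderivative is log(4*s**2 + 1/2)/2 + C.
The condition gives C = log(3/2)/2 + 1/2 - (log(3/2)/2) = 1/2.
So G(s) = log(4*s**2 + 1/2)/2 + 1/2.
Check: d/ds[log(4*s**2 + 1/2)/2 + 1/2] = 8*s/(8*s**2 + 1) = G'(s).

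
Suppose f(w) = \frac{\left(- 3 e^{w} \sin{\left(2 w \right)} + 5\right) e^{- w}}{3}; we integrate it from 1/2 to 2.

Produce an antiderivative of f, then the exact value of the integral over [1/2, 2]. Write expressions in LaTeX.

Antiderivative: F(w) = \frac{\cos{\left(2 w \right)}}{2} - \frac{5 e^{- w}}{3}; value = \frac{\cos{\left(4 \right)}}{2} - \frac{\cos{\left(1 \right)}}{2} - \frac{5}{3 e^{2}} + \frac{5}{3 e^{\frac{1}{2}}}

An antiderivative F(w) passes only if d/dw[F] lands on f(w) exactly.
F(w) = \frac{\cos{\left(2 w \right)}}{2} - \frac{5 e^{- w}}{3} is an antiderivative of f.
Check: d/dw[\frac{\cos{\left(2 w \right)}}{2} - \frac{5 e^{- w}}{3}] = \frac{\left(- 3 e^{w} \sin{\left(2 w \right)} + 5\right) e^{- w}}{3} = f(w).
F(2) = \frac{\cos{\left(4 \right)}}{2} - \frac{5}{3 e^{2}}; F(1/2) = - \frac{5}{3 e^{\frac{1}{2}}} + \frac{\cos{\left(1 \right)}}{2}.
Integral = F(2) - F(1/2) = \frac{\cos{\left(4 \right)}}{2} - \frac{\cos{\left(1 \right)}}{2} - \frac{5}{3 e^{2}} + \frac{5}{3 e^{\frac{1}{2}}}.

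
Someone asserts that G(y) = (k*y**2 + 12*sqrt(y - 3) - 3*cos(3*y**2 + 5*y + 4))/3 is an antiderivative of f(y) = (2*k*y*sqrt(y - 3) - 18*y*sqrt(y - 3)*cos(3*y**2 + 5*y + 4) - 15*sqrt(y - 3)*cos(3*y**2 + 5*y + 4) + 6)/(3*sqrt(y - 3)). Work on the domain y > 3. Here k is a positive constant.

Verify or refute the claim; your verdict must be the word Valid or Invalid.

Invalid: d/dy[G] - f = 6*y*sin(3*y**2 + 5*y + 4) + 6*y*cos(3*y**2 + 5*y + 4) + 5*sin(3*y**2 + 5*y + 4) + 5*cos(3*y**2 + 5*y + 4), which is not 0.

d/dy[G] = (2*k*y*sqrt(y - 3) + 18*y*sqrt(y - 3)*sin(3*y**2 + 5*y + 4) + 15*sqrt(y - 3)*sin(3*y**2 + 5*y + 4) + 6)/(3*sqrt(y - 3))
d/dy[G] - f(y) = 6*y*sin(3*y**2 + 5*y + 4) + 6*y*cos(3*y**2 + 5*y + 4) + 5*sin(3*y**2 + 5*y + 4) + 5*cos(3*y**2 + 5*y + 4) != 0.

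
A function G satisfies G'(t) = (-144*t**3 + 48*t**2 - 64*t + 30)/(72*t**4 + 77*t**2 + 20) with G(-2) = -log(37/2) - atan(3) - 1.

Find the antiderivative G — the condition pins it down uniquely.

G(t) = -log(4*t**2 + 5/2) + atan(3*t/2) - 1

A first test for any G(t): its t-derivative must equal the given G'(t).
A general antiderivative is -log(4*t**2 + 5/2) + atan(3*t/2) + C.
The condition gives C = -log(37/2) - atan(3) - 1 - (-log(37/2) - atan(3)) = -1.
So G(t) = -log(4*t**2 + 5/2) + atan(3*t/2) - 1.
Check: d/dt[-log(4*t**2 + 5/2) + atan(3*t/2) - 1] = (-144*t**3 + 48*t**2 - 64*t + 30)/(72*t**4 + 77*t**2 + 20) = G'(t).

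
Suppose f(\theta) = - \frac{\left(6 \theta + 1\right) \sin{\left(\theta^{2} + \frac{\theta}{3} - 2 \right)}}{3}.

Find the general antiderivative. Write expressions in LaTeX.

F(\theta) = \cos{\left(\theta^{2} + \frac{\theta}{3} - 2 \right)} + C

The substitution u = \theta^{2} + \frac{\theta}{3} - 2 works: f is exactly (dF/du)*(du/d\theta) for that inner function.
Check: d/d\theta[\cos{\left(\theta^{2} + \frac{\theta}{3} - 2 \right)}] = - 2 \theta \sin{\left(\theta^{2} + \frac{\theta}{3} - 2 \right)} - \frac{\sin{\left(\theta^{2} + \frac{\theta}{3} - 2 \right)}}{3}, which equals f(\theta).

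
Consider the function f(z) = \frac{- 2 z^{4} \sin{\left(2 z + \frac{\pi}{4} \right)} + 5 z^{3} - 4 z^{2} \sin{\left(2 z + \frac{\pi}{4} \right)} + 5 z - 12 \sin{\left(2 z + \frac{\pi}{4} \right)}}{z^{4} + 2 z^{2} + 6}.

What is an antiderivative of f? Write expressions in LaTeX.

An antiderivative is F(z) = \frac{5 \log{\left(\frac{z^{4}}{2} + z^{2} + 3 \right)}}{4} + \cos{\left(2 z + \frac{\pi}{4} \right)}.

Any candidate F(z) must reproduce f(z) exactly when differentiated.
Check: d/dz[\frac{5 \log{\left(\frac{z^{4}}{2} + z^{2} + 3 \right)}}{4} + \cos{\left(2 z + \frac{\pi}{4} \right)}] = \frac{- 2 z^{4} \sin{\left(2 z + \frac{\pi}{4} \right)} + 5 z^{3} - 4 z^{2} \sin{\left(2 z + \frac{\pi}{4} \right)} + 5 z - 12 \sin{\left(2 z + \frac{\pi}{4} \right)}}{z^{4} + 2 z^{2} + 6} = f(z).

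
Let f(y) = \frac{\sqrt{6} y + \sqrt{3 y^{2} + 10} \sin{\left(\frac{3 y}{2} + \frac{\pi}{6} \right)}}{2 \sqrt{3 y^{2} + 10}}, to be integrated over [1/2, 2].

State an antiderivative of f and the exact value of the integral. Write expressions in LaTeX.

Antiderivative: F(y) = - \frac{- \sqrt{6} \sqrt{3 y^{2} + 10} + 2 \cos{\left(\frac{3 y}{2} + \frac{\pi}{6} \right)}}{6}; value = - \frac{\sqrt{258}}{12} + \frac{\cos{\left(\frac{\pi}{6} + \frac{3}{4} \right)}}{3} - \frac{\cos{\left(\frac{\pi}{6} + 3 \right)}}{3} + \frac{\sqrt{33}}{3}

Recover f(y) by differentiating a candidate F(y); any mismatch rules it out.
F(y) = - \frac{- \sqrt{6} \sqrt{3 y^{2} + 10} + 2 \cos{\left(\frac{3 y}{2} + \frac{\pi}{6} \right)}}{6} is an antiderivative of f.
Check: d/dy[- \frac{- \sqrt{6} \sqrt{3 y^{2} + 10} + 2 \cos{\left(\frac{3 y}{2} + \frac{\pi}{6} \right)}}{6}] = \frac{\sqrt{6} y + \sqrt{3 y^{2} + 10} \sin{\left(\frac{3 y}{2} + \frac{\pi}{6} \right)}}{2 \sqrt{3 y^{2} + 10}} = f(y).
F(2) = - \frac{\cos{\left(\frac{\pi}{6} + 3 \right)}}{3} + \frac{\sqrt{33}}{3}; F(1/2) = - \frac{\cos{\left(\frac{\pi}{6} + \frac{3}{4} \right)}}{3} + \frac{\sqrt{258}}{12}.
Integral = F(2) - F(1/2) = - \frac{\sqrt{258}}{12} + \frac{\cos{\left(\frac{\pi}{6} + \frac{3}{4} \right)}}{3} - \frac{\cos{\left(\frac{\pi}{6} + 3 \right)}}{3} + \frac{\sqrt{33}}{3}.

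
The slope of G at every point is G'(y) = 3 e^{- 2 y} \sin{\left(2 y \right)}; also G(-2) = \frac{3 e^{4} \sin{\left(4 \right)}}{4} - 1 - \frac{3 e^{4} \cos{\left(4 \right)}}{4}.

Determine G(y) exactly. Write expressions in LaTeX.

Check a candidate G(y) by differentiating: d/dy[G] must match the given G'(y).
A general antiderivative is - \frac{3 e^{- 2 y} \sin{\left(2 y \right)}}{4} - \frac{3 e^{- 2 y} \cos{\left(2 y \right)}}{4} + C.
The condition gives C = \frac{3 e^{4} \sin{\left(4 \right)}}{4} - 1 - \frac{3 e^{4} \cos{\left(4 \right)}}{4} - (\frac{3 e^{4} \sin{\left(4 \right)}}{4} - \frac{3 e^{4} \cos{\left(4 \right)}}{4}) = -1.
So G(y) = \frac{\left(- 4 e^{2 y} - 3 \sin{\left(2 y \right)} - 3 \cos{\left(2 y \right)}\right) e^{- 2 y}}{4}.
Check: d/dy[\frac{\left(- 4 e^{2 y} - 3 \sin{\left(2 y \right)} - 3 \cos{\left(2 y \right)}\right) e^{- 2 y}}{4}] = 3 e^{- 2 y} \sin{\left(2 y \right)} = G'(y).

G(y) = \frac{\left(- 4 e^{2 y} - 3 \sin{\left(2 y \right)} - 3 \cos{\left(2 y \right)}\right) e^{- 2 y}}{4}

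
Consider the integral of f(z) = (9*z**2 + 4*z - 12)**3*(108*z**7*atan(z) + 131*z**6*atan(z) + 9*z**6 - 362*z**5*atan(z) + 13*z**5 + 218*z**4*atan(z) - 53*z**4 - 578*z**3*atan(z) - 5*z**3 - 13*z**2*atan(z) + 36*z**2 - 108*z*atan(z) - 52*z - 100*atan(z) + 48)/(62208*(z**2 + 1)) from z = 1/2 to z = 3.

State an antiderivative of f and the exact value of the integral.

Differentiate the proposed F(z) back; it has to land on f(z) exactly.
F(z) = (3*z**2/4 + z/3 - 1)**4*(z**4 + z**3 - 5*z**2 + 3*z - 4)*atan(z)/3 is an antiderivative of f.
Check: d/dz[(3*z**2/4 + z/3 - 1)**4*(z**4 + z**3 - 5*z**2 + 3*z - 4)*atan(z)/3] = (78732*z**13*atan(z) + 200475*z**12*atan(z) + 6561*z**12 - 404838*z**11*atan(z) + 18225*z**11 - 791370*z**10*atan(z) - 48357*z**10 + 716270*z**9*atan(z) - 110205*z**9 + 422827*z**8*atan(z) + 149980*z**8 - 365920*z**7*atan(z) + 202096*z**7 + 1185712*z**6*atan(z) - 260960*z**6 - 708160*z**5*atan(z) - 45792*z**5 - 897120*z**4*atan(z) + 214400*z**4 + 871424*z**3*atan(z) - 222720*z**3 - 495360*z**2*atan(z) + 6912*z**2 + 13824*z*atan(z) + 172800*z + 172800*atan(z) - 82944)/(62208*z**2 + 62208), which equals f(z).
F(3) = 3011499*atan(3)/64; F(1/2) = -17546899*atan(1/2)/84934656.
Integral = F(3) - F(1/2) = 17546899*atan(1/2)/84934656 + 3011499*atan(3)/64.

Antiderivative: F(z) = (3*z**2/4 + z/3 - 1)**4*(z**4 + z**3 - 5*z**2 + 3*z - 4)*atan(z)/3; value = 17546899*atan(1/2)/84934656 + 3011499*atan(3)/64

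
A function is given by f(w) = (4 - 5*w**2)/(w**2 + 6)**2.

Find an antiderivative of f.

An antiderivative is F(w) = -(13*sqrt(6)*w**2*atan(sqrt(6)*w/6) - 102*w + 78*sqrt(6)*atan(sqrt(6)*w/6))/(36*(w**2 + 6)).

For F(w) to be correct the identity F'(w) - f(w) = 0 must hold.
Check: d/dw[-(13*sqrt(6)*w**2*atan(sqrt(6)*w/6) - 102*w + 78*sqrt(6)*atan(sqrt(6)*w/6))/(36*(w**2 + 6))] = (4 - 5*w**2)/(w**4 + 12*w**2 + 36), which equals f(w).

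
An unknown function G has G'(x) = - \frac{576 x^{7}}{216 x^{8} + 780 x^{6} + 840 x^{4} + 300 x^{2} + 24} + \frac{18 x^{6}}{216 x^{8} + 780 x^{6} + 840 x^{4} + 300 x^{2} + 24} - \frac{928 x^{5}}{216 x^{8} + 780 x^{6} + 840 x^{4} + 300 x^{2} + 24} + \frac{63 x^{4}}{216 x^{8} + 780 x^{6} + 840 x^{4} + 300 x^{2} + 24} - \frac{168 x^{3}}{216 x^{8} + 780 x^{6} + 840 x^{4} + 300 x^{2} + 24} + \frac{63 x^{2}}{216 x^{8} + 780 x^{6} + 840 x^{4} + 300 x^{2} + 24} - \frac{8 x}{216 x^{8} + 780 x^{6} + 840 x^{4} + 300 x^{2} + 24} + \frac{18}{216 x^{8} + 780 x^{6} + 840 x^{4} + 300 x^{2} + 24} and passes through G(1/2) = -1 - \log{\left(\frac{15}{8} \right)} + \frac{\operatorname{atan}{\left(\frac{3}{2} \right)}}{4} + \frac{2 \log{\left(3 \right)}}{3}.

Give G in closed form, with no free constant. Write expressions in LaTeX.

G(x) = \frac{2 \log{\left(4 x^{2} + 2 \right)}}{3} - \log{\left(\frac{2 x^{4}}{3} + 2 x^{2} + \frac{4}{3} \right)} + \frac{\operatorname{atan}{\left(3 x \right)}}{4} - 1

Integrate term by term and add the pieces.
A general antiderivative is \frac{2 \log{\left(4 x^{2} + 2 \right)}}{3} - \log{\left(\frac{2 x^{4}}{3} + 2 x^{2} + \frac{4}{3} \right)} + \frac{\operatorname{atan}{\left(3 x \right)}}{4} + C.
The condition gives C = -1 - \log{\left(\frac{15}{8} \right)} + \frac{\operatorname{atan}{\left(\frac{3}{2} \right)}}{4} + \frac{2 \log{\left(3 \right)}}{3} - (- \log{\left(\frac{15}{8} \right)} + \frac{\operatorname{atan}{\left(\frac{3}{2} \right)}}{4} + \frac{2 \log{\left(3 \right)}}{3}) = -1.
So G(x) = \frac{2 \log{\left(4 x^{2} + 2 \right)}}{3} - \log{\left(\frac{2 x^{4}}{3} + 2 x^{2} + \frac{4}{3} \right)} + \frac{\operatorname{atan}{\left(3 x \right)}}{4} - 1.
Check: d/dx[\frac{2 \log{\left(4 x^{2} + 2 \right)}}{3} - \log{\left(\frac{2 x^{4}}{3} + 2 x^{2} + \frac{4}{3} \right)} + \frac{\operatorname{atan}{\left(3 x \right)}}{4} - 1] = \frac{- 576 x^{7} + 18 x^{6} - 928 x^{5} + 63 x^{4} - 168 x^{3} + 63 x^{2} - 8 x + 18}{216 x^{8} + 780 x^{6} + 840 x^{4} + 300 x^{2} + 24}, which equals G'(x).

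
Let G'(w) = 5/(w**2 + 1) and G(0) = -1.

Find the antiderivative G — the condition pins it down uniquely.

G(w) = 5*atan(w) - 1

Any candidate G(w) must reproduce the stated G'(w) exactly.
A general antiderivative is 5*atan(w) + C.
The condition gives C = -1 - (0) = -1.
So G(w) = 5*atan(w) - 1.
Check: d/dw[5*atan(w) - 1] = 5/(w**2 + 1) = G'(w).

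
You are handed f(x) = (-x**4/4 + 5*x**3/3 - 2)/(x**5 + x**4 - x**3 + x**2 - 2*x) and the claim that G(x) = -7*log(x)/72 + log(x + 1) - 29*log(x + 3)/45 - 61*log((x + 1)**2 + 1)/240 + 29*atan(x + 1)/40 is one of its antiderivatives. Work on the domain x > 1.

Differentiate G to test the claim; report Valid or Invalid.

Invalid: d/dx[G] - f = (3*x**7 - 28*x**6 - 139*x**5 - 225*x**4 - 5*x**3 + 283*x**2 + 233*x + 158)/(12*x**9 + 84*x**8 + 216*x**7 + 264*x**6 + 132*x**5 - 84*x**4 - 216*x**3 - 264*x**2 - 144*x), which is not 0.

d/dx[G] = (-3*x**4 + 8*x**3 + 42*x**2 + 48*x - 7)/(12*x**5 + 72*x**4 + 156*x**3 + 168*x**2 + 72*x)
d/dx[G] - f(x) = (3*x**7 - 28*x**6 - 139*x**5 - 225*x**4 - 5*x**3 + 283*x**2 + 233*x + 158)/(12*x**9 + 84*x**8 + 216*x**7 + 264*x**6 + 132*x**5 - 84*x**4 - 216*x**3 - 264*x**2 - 144*x) != 0.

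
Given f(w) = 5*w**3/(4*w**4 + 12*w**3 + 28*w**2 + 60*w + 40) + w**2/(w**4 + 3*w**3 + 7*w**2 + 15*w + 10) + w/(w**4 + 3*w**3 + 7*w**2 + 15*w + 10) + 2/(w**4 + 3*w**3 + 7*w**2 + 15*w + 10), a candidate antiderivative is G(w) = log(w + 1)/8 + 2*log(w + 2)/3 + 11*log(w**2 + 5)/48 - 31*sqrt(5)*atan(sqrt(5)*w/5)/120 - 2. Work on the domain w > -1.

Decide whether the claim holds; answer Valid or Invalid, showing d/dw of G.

d/dw[G] = (5*w**3 + 4*w**2 + 4*w + 8)/(4*w**4 + 12*w**3 + 28*w**2 + 60*w + 40)
This equals f(w) exactly, so the claim holds.

Valid: G'(w) = f(w).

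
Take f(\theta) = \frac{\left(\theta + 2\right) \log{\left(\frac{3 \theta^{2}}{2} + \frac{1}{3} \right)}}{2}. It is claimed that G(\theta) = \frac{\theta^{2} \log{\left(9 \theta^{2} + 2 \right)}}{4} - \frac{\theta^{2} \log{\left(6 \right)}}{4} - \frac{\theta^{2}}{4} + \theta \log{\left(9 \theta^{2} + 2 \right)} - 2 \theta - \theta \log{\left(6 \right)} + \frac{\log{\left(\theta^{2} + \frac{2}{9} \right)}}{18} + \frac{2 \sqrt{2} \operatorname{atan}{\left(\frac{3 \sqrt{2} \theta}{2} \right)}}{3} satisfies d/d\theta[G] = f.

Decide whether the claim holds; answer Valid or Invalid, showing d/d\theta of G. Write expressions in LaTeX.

Valid. The derivative of G reproduces f.

d/d\theta[G] = \frac{\theta \log{\left(9 \theta^{2} + 2 \right)}}{2} - \frac{\theta \log{\left(6 \right)}}{2} + \log{\left(9 \theta^{2} + 2 \right)} - \log{\left(6 \right)}
This equals f(\theta) exactly, so the claim holds.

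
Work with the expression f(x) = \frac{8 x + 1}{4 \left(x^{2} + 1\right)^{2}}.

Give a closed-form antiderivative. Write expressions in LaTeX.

An antiderivative is F(x) = \frac{x - 8}{8 x^{2} + 8} + \frac{\operatorname{atan}{\left(x \right)}}{8}.

Differentiate the proposed F(x) back; it has to land on f(x) exactly.
Check: d/dx[\frac{x - 8}{8 x^{2} + 8} + \frac{\operatorname{atan}{\left(x \right)}}{8}] = \frac{8 x + 1}{4 x^{4} + 8 x^{2} + 4}, which equals f(x).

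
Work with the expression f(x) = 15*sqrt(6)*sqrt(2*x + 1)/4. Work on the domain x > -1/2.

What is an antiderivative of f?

An antiderivative is F(x) = 5*sqrt(6)*(2*x + 1)**(3/2)/4.

A first test for any F(x): its x-derivative must equal f(x) identically.
Check: d/dx[5*sqrt(6)*(2*x + 1)**(3/2)/4] = 15*sqrt(6)*sqrt(2*x + 1)/4 = f(x).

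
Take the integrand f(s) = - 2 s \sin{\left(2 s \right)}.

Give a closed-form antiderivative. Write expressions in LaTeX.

Check any antiderivative F(s) by computing F'(s) and comparing it with f(s).
Check: d/ds[\frac{2 s \cos{\left(2 s \right)} - \sin{\left(2 s \right)}}{2}] = - 2 s \sin{\left(2 s \right)} = f(s).

An antiderivative is F(s) = \frac{2 s \cos{\left(2 s \right)} - \sin{\left(2 s \right)}}{2}.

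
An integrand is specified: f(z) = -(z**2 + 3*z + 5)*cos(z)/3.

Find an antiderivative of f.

An antiderivative is F(z) = -(z**2*sin(z) + 3*z*sin(z) + 2*z*cos(z) + 3*sin(z) + 3*cos(z))/3.

Check any antiderivative F(z) by computing F'(z) and comparing it with f(z).
Check: d/dz[-(z**2*sin(z) + 3*z*sin(z) + 2*z*cos(z) + 3*sin(z) + 3*cos(z))/3] = -z**2*cos(z)/3 - z*cos(z) - 5*cos(z)/3, which equals f(z).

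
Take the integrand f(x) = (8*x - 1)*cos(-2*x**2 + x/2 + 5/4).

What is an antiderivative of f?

An antiderivative is F(x) = -2*sin(-2*x**2 + x/2 + 5/4).

f matches the chain-rule pattern g'(h)*h' with inner function h(x) = -2*x**2 + x/2 + 5/4; substituting u = h(x) collapses the integral.
Check: d/dx[-2*sin(-2*x**2 + x/2 + 5/4)] = 8*x*cos(-2*x**2 + x/2 + 5/4) - cos(-2*x**2 + x/2 + 5/4), which equals f(x).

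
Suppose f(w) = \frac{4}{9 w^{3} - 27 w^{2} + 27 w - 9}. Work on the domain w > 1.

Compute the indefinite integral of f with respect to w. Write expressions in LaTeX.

F(w) = - \frac{2}{9 \left(w - 1\right)^{2}} + C

Whatever form F(w) takes, F'(w) = f(w) is non-negotiable.
Check: d/dw[- \frac{2}{9 \left(w - 1\right)^{2}}] = \frac{4}{9 w^{3} - 27 w^{2} + 27 w - 9} = f(w).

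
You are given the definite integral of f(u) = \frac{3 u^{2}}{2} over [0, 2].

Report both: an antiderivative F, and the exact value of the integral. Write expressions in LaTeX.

Antiderivative: F(u) = \frac{u^{3}}{2}; value = 4

Any candidate F(u) must reproduce f(u) exactly when differentiated.
F(u) = \frac{u^{3}}{2} is an antiderivative of f.
Check: d/du[\frac{u^{3}}{2}] = \frac{3 u^{2}}{2} = f(u).
F(2) = 4; F(0) = 0.
Integral = F(2) - F(0) = 4.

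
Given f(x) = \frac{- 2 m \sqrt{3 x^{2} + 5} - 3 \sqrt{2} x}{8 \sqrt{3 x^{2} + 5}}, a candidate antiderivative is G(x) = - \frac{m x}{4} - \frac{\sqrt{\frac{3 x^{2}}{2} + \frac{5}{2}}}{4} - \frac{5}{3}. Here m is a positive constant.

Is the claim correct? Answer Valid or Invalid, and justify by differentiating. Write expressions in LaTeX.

Valid - differentiating G returns exactly f.

d/dx[G] = \frac{- 2 m \sqrt{3 x^{2} + 5} - 3 \sqrt{2} x}{8 \sqrt{3 x^{2} + 5}}
This equals f(x) exactly, so the claim holds.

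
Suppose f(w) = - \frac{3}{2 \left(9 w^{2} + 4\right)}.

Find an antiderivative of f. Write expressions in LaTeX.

Recover f(w) by differentiating a candidate F(w); any mismatch rules it out.
Check: d/dw[- \frac{\operatorname{atan}{\left(\frac{3 w}{2} \right)}}{4}] = - \frac{3}{18 w^{2} + 8}, which equals f(w).

An antiderivative is F(w) = - \frac{\operatorname{atan}{\left(\frac{3 w}{2} \right)}}{4}.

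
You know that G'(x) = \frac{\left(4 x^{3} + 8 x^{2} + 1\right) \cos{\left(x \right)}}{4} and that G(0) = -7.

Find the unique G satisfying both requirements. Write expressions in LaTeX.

Whatever form G(x) takes, its d/dx must return the stated G'(x).
A general antiderivative is x^{3} \sin{\left(x \right)} + 2 x^{2} \sin{\left(x \right)} + 3 x^{2} \cos{\left(x \right)} - 6 x \sin{\left(x \right)} + 4 x \cos{\left(x \right)} - \frac{15 \sin{\left(x \right)}}{4} - 6 \cos{\left(x \right)} + C.
The condition gives C = -7 - (-6) = -1.
So G(x) = \frac{4 x^{3} \sin{\left(x \right)} + 8 x^{2} \sin{\left(x \right)} + 12 x^{2} \cos{\left(x \right)} - 24 x \sin{\left(x \right)} + 16 x \cos{\left(x \right)} - 15 \sin{\left(x \right)} - 24 \cos{\left(x \right)} - 4}{4}.
Check: d/dx[\frac{4 x^{3} \sin{\left(x \right)} + 8 x^{2} \sin{\left(x \right)} + 12 x^{2} \cos{\left(x \right)} - 24 x \sin{\left(x \right)} + 16 x \cos{\left(x \right)} - 15 \sin{\left(x \right)} - 24 \cos{\left(x \right)} - 4}{4}] = x^{3} \cos{\left(x \right)} + 2 x^{2} \cos{\left(x \right)} + \frac{\cos{\left(x \right)}}{4}, which equals G'(x).

G(x) = \frac{4 x^{3} \sin{\left(x \right)} + 8 x^{2} \sin{\left(x \right)} + 12 x^{2} \cos{\left(x \right)} - 24 x \sin{\left(x \right)} + 16 x \cos{\left(x \right)} - 15 \sin{\left(x \right)} - 24 \cos{\left(x \right)} - 4}{4}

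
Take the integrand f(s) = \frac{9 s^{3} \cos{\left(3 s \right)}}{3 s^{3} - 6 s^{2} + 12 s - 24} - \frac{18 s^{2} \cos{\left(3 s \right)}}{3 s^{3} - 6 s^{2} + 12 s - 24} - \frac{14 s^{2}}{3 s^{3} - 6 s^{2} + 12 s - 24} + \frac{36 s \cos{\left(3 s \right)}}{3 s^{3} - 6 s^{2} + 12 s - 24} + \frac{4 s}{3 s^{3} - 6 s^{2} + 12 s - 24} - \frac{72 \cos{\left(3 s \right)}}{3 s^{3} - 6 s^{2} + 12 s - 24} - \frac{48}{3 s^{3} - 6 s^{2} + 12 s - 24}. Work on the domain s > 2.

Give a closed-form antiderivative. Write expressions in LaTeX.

An antiderivative is F(s) = - 4 \log{\left(3 s - 6 \right)} - \frac{\log{\left(\frac{3 s^{2}}{2} + 6 \right)}}{3} + \sin{\left(3 s \right)}.

Integrate term by term and add the pieces.
Check: d/ds[- 4 \log{\left(3 s - 6 \right)} - \frac{\log{\left(\frac{3 s^{2}}{2} + 6 \right)}}{3} + \sin{\left(3 s \right)}] = \frac{9 s^{3} \cos{\left(3 s \right)} - 18 s^{2} \cos{\left(3 s \right)} - 14 s^{2} + 36 s \cos{\left(3 s \right)} + 4 s - 72 \cos{\left(3 s \right)} - 48}{3 s^{3} - 6 s^{2} + 12 s - 24}, which equals f(s).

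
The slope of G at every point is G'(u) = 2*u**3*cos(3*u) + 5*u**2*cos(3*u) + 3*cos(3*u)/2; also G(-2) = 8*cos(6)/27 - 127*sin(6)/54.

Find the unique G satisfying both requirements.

The integrand splits into summands that can be handled one at a time.
A general antiderivative is 2*u**3*sin(3*u)/3 + 5*u**2*sin(3*u)/3 + 2*u**2*cos(3*u)/3 - 4*u*sin(3*u)/9 + 10*u*cos(3*u)/9 + 7*sin(3*u)/54 - 4*cos(3*u)/27 + C.
The condition gives C = 8*cos(6)/27 - 127*sin(6)/54 - (8*cos(6)/27 - 127*sin(6)/54) = 0.
So G(u) = 2*u**3*sin(3*u)/3 + 5*u**2*sin(3*u)/3 + 2*u**2*cos(3*u)/3 - 4*u*sin(3*u)/9 + 10*u*cos(3*u)/9 + 7*sin(3*u)/54 - 4*cos(3*u)/27.
Check: d/du[2*u**3*sin(3*u)/3 + 5*u**2*sin(3*u)/3 + 2*u**2*cos(3*u)/3 - 4*u*sin(3*u)/9 + 10*u*cos(3*u)/9 + 7*sin(3*u)/54 - 4*cos(3*u)/27] = 2*u**3*cos(3*u) + 5*u**2*cos(3*u) + 3*cos(3*u)/2 = G'(u).

G(u) = 2*u**3*sin(3*u)/3 + 5*u**2*sin(3*u)/3 + 2*u**2*cos(3*u)/3 - 4*u*sin(3*u)/9 + 10*u*cos(3*u)/9 + 7*sin(3*u)/54 - 4*cos(3*u)/27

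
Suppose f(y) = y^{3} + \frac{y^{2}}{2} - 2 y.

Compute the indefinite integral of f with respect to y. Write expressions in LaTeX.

Integrate term by term and add the pieces.
Check: d/dy[\frac{y^{4}}{4} + \frac{y^{3}}{6} - y^{2}] = y^{3} + \frac{y^{2}}{2} - 2 y = f(y).

F(y) = \frac{y^{4}}{4} + \frac{y^{3}}{6} - y^{2} + C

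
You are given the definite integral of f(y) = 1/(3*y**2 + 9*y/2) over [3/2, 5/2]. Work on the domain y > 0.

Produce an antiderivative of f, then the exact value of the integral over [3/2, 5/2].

Antiderivative: F(y) = 2*log(y)/9 - 2*log(y + 3/2)/9; value = -2*log(4)/9 - 2*log(3/2)/9 + 2*log(5/2)/9 + 2*log(3)/9

The denominator factors as 3*y*(2*y + 3); partial fractions split f into directly integrable pieces: -4/(9*(2*y + 3)) + 2/(9*y).
F(y) = 2*log(y)/9 - 2*log(y + 3/2)/9 is an antiderivative of f.
Check: d/dy[2*log(y)/9 - 2*log(y + 3/2)/9] = 2/(6*y**2 + 9*y), which equals f(y).
F(5/2) = -2*log(4)/9 + 2*log(5/2)/9; F(3/2) = -2*log(3)/9 + 2*log(3/2)/9.
Integral = F(5/2) - F(3/2) = -2*log(4)/9 - 2*log(3/2)/9 + 2*log(5/2)/9 + 2*log(3)/9.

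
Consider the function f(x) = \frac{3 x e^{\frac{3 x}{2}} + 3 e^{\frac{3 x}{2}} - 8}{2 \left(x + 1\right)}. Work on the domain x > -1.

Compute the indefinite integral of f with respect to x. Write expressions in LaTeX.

F(x) = e^{\frac{3 x}{2}} - 4 \log{\left(x + 1 \right)} + C

An antiderivative F(x) passes only if d/dx[F] lands on f(x) exactly.
Check: d/dx[e^{\frac{3 x}{2}} - 4 \log{\left(x + 1 \right)}] = \frac{3 x e^{\frac{3 x}{2}} + 3 e^{\frac{3 x}{2}} - 8}{2 x + 2}, which equals f(x).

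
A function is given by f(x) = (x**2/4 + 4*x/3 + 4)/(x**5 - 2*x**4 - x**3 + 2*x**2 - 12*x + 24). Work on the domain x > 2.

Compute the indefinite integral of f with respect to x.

Factor the denominator (12*(x - 2)**2*(x + 2)*(x**2 + 3)) and decompose: f = (71*x + 30)/(588*(x**2 + 3)) + 1/(48*(x + 2)) - 111/(784*(x - 2)) + 23/(84*(x - 2)**2); each piece integrates to a log, atan, or power term.
Check: d/dx[-111*log(x - 2)/784 + log(x + 2)/48 + 71*log(x**2 + 3)/1176 + 5*sqrt(3)*atan(sqrt(3)*x/3)/294 - 23/(84*x - 168)] = (3*x**2 + 16*x + 48)/(12*x**5 - 24*x**4 - 12*x**3 + 24*x**2 - 144*x + 288), which equals f(x).

F(x) = -111*log(x - 2)/784 + log(x + 2)/48 + 71*log(x**2 + 3)/1176 + 5*sqrt(3)*atan(sqrt(3)*x/3)/294 - 23/(84*x - 168) + C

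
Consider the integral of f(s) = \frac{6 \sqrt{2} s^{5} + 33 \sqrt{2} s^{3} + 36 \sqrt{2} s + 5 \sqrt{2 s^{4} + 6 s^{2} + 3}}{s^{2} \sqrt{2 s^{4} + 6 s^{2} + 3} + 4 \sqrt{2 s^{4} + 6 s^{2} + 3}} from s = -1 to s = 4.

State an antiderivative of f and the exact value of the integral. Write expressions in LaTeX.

Antiderivative: F(s) = \frac{\sqrt{2} \left(6 \sqrt{2 s^{4} + 6 s^{2} + 3} + 5 \sqrt{2} \operatorname{atan}{\left(\frac{s}{2} \right)}\right)}{4}; value = - \frac{3 \sqrt{22}}{2} + \frac{5 \operatorname{atan}{\left(\frac{1}{2} \right)}}{2} + \frac{5 \operatorname{atan}{\left(2 \right)}}{2} + \frac{3 \sqrt{1222}}{2}

Differentiate the proposed F(s) back; it has to land on f(s) exactly.
F(s) = \frac{\sqrt{2} \left(6 \sqrt{2 s^{4} + 6 s^{2} + 3} + 5 \sqrt{2} \operatorname{atan}{\left(\frac{s}{2} \right)}\right)}{4} is an antiderivative of f.
Check: d/ds[\frac{\sqrt{2} \left(6 \sqrt{2 s^{4} + 6 s^{2} + 3} + 5 \sqrt{2} \operatorname{atan}{\left(\frac{s}{2} \right)}\right)}{4}] = \frac{6 \sqrt{2} s^{5} + 33 \sqrt{2} s^{3} + 36 \sqrt{2} s + 5 \sqrt{2 s^{4} + 6 s^{2} + 3}}{s^{2} \sqrt{2 s^{4} + 6 s^{2} + 3} + 4 \sqrt{2 s^{4} + 6 s^{2} + 3}} = f(s).
F(4) = \frac{5 \operatorname{atan}{\left(2 \right)}}{2} + \frac{3 \sqrt{1222}}{2}; F(-1) = - \frac{5 \operatorname{atan}{\left(\frac{1}{2} \right)}}{2} + \frac{3 \sqrt{22}}{2}.
Integral = F(4) - F(-1) = - \frac{3 \sqrt{22}}{2} + \frac{5 \operatorname{atan}{\left(\frac{1}{2} \right)}}{2} + \frac{5 \operatorname{atan}{\left(2 \right)}}{2} + \frac{3 \sqrt{1222}}{2}.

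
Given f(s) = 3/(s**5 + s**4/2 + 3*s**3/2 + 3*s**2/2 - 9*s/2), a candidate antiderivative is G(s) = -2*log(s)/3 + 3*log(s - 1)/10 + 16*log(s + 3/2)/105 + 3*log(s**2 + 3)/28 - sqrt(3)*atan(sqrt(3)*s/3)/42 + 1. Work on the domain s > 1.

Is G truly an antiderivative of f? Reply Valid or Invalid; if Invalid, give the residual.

d/ds[G] = 6/(2*s**5 + s**4 + 3*s**3 + 3*s**2 - 9*s)
This equals f(s) exactly, so the claim holds.

Valid - the claim checks out under differentiation.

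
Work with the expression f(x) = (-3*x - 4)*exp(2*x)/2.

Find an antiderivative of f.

An antiderivative is F(x) = -(6*x + 5)*exp(2*x)/8.

f has the shape u'v + uv' for u = -3*x/4 - 5/8 and v = exp(2*x) — it is the derivative of the product u*v.
Check: d/dx[-(6*x + 5)*exp(2*x)/8] = -3*x*exp(2*x)/2 - 2*exp(2*x), which equals f(x).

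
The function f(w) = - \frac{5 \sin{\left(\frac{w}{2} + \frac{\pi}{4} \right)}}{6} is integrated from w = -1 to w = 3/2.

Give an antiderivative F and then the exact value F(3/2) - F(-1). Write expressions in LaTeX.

Differentiate the proposed F(w) back; it has to land on f(w) exactly.
F(w) = \frac{5 \cos{\left(\frac{w}{2} + \frac{\pi}{4} \right)}}{3} is an antiderivative of f.
Check: d/dw[\frac{5 \cos{\left(\frac{w}{2} + \frac{\pi}{4} \right)}}{3}] = - \frac{5 \sin{\left(\frac{w}{2} + \frac{\pi}{4} \right)}}{6} = f(w).
F(3/2) = \frac{5 \cos{\left(\frac{3}{4} + \frac{\pi}{4} \right)}}{3}; F(-1) = \frac{5 \sin{\left(\frac{1}{2} + \frac{\pi}{4} \right)}}{3}.
Integral = F(3/2) - F(-1) = - \frac{5 \sin{\left(\frac{1}{2} + \frac{\pi}{4} \right)}}{3} + \frac{5 \cos{\left(\frac{3}{4} + \frac{\pi}{4} \right)}}{3}.

Antiderivative: F(w) = \frac{5 \cos{\left(\frac{w}{2} + \frac{\pi}{4} \right)}}{3}; value = - \frac{5 \sin{\left(\frac{1}{2} + \frac{\pi}{4} \right)}}{3} + \frac{5 \cos{\left(\frac{3}{4} + \frac{\pi}{4} \right)}}{3}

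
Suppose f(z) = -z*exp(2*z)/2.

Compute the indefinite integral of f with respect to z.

F(z) = (1 - 2*z)*exp(2*z)/8 + C

Recognize the product-rule pattern: f = u'v + uv' with u = 1/8 - z/4, v = exp(2*z), so integration by parts undoes it.
Check: d/dz[(1 - 2*z)*exp(2*z)/8] = -z*exp(2*z)/2 = f(z).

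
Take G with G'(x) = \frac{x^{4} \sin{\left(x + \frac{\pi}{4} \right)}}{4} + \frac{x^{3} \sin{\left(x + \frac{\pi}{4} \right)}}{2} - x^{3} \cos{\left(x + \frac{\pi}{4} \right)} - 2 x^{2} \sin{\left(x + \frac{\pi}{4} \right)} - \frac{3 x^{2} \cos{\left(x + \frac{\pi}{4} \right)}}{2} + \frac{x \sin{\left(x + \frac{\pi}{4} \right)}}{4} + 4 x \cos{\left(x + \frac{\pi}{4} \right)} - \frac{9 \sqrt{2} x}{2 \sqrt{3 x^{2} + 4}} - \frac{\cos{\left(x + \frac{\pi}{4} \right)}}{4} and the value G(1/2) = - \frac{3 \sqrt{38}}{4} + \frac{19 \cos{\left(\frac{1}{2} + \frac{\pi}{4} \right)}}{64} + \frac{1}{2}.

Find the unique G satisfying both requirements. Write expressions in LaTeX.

Integrate term by term and add the pieces.
A general antiderivative is - 3 \sqrt{\frac{3 x^{2}}{2} + 2} - \frac{\left(\frac{x^{4}}{2} + x^{3} - 4 x^{2} + \frac{x}{2}\right) \cos{\left(x + \frac{\pi}{4} \right)}}{2} + C.
The condition gives C = - \frac{3 \sqrt{38}}{4} + \frac{19 \cos{\left(\frac{1}{2} + \frac{\pi}{4} \right)}}{64} + \frac{1}{2} - (- \frac{3 \sqrt{38}}{4} + \frac{19 \cos{\left(\frac{1}{2} + \frac{\pi}{4} \right)}}{64}) = \frac{1}{2}.
So G(x) = - \frac{x^{4} \cos{\left(x + \frac{\pi}{4} \right)} + 2 x^{3} \cos{\left(x + \frac{\pi}{4} \right)} - 8 x^{2} \cos{\left(x + \frac{\pi}{4} \right)} + x \cos{\left(x + \frac{\pi}{4} \right)} + 6 \sqrt{2} \sqrt{3 x^{2} + 4} - 2}{4}.
Check: d/dx[- \frac{x^{4} \cos{\left(x + \frac{\pi}{4} \right)} + 2 x^{3} \cos{\left(x + \frac{\pi}{4} \right)} - 8 x^{2} \cos{\left(x + \frac{\pi}{4} \right)} + x \cos{\left(x + \frac{\pi}{4} \right)} + 6 \sqrt{2} \sqrt{3 x^{2} + 4} - 2}{4}] = \frac{x^{4} \sqrt{3 x^{2} + 4} \sin{\left(x + \frac{\pi}{4} \right)} + 2 x^{3} \sqrt{3 x^{2} + 4} \sin{\left(x + \frac{\pi}{4} \right)} - 4 x^{3} \sqrt{3 x^{2} + 4} \cos{\left(x + \frac{\pi}{4} \right)} - 8 x^{2} \sqrt{3 x^{2} + 4} \sin{\left(x + \frac{\pi}{4} \right)} - 6 x^{2} \sqrt{3 x^{2} + 4} \cos{\left(x + \frac{\pi}{4} \right)} + x \sqrt{3 x^{2} + 4} \sin{\left(x + \frac{\pi}{4} \right)} + 16 x \sqrt{3 x^{2} + 4} \cos{\left(x + \frac{\pi}{4} \right)} - 18 \sqrt{2} x - \sqrt{3 x^{2} + 4} \cos{\left(x + \frac{\pi}{4} \right)}}{4 \sqrt{3 x^{2} + 4}}, which equals G'(x).

G(x) = - \frac{x^{4} \cos{\left(x + \frac{\pi}{4} \right)} + 2 x^{3} \cos{\left(x + \frac{\pi}{4} \right)} - 8 x^{2} \cos{\left(x + \frac{\pi}{4} \right)} + x \cos{\left(x + \frac{\pi}{4} \right)} + 6 \sqrt{2} \sqrt{3 x^{2} + 4} - 2}{4}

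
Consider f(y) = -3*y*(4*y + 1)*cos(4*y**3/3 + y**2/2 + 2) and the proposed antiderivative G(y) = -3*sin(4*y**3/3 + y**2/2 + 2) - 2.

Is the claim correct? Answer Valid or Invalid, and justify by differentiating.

d/dy[G] = -12*y**2*cos(4*y**3/3 + y**2/2 + 2) - 3*y*cos(4*y**3/3 + y**2/2 + 2)
This equals f(y) exactly, so the claim holds.

Valid - the claim checks out under differentiation.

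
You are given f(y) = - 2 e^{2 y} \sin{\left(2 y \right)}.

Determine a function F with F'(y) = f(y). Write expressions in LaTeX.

Check any antiderivative F(y) by computing F'(y) and comparing it with f(y).
Check: d/dy[\frac{\left(- \sin{\left(2 y \right)} + \cos{\left(2 y \right)}\right) e^{2 y}}{2}] = - 2 e^{2 y} \sin{\left(2 y \right)} = f(y).

An antiderivative is F(y) = \frac{\left(- \sin{\left(2 y \right)} + \cos{\left(2 y \right)}\right) e^{2 y}}{2}.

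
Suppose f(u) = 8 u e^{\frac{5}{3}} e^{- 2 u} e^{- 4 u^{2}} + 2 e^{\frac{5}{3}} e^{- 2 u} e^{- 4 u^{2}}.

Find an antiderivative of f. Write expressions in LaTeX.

f matches the chain-rule pattern g'(h)*h' with inner function h(u) = - 4 u^{2} - 2 u + \frac{5}{3}; substituting w = h(u) collapses the integral.
Check: d/du[- e^{- 4 u^{2} - 2 u + \frac{5}{3}}] = \left(8 u + 2\right) e^{\frac{5}{3}} e^{- 2 u} e^{- 4 u^{2}}, which equals f(u).

An antiderivative is F(u) = - e^{- 4 u^{2} - 2 u + \frac{5}{3}}.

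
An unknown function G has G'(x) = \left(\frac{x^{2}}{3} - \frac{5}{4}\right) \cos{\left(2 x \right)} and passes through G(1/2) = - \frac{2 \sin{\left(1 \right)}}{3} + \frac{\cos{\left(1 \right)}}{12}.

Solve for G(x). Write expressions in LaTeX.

G(x) = \frac{x^{2} \sin{\left(2 x \right)}}{6} + \frac{x \cos{\left(2 x \right)}}{6} - \frac{17 \sin{\left(2 x \right)}}{24}

Any candidate G(x) must reproduce the stated G'(x) exactly.
A general antiderivative is \frac{x^{2} \sin{\left(2 x \right)}}{6} + \frac{x \cos{\left(2 x \right)}}{6} - \frac{17 \sin{\left(2 x \right)}}{24} + C.
The condition gives C = - \frac{2 \sin{\left(1 \right)}}{3} + \frac{\cos{\left(1 \right)}}{12} - (- \frac{2 \sin{\left(1 \right)}}{3} + \frac{\cos{\left(1 \right)}}{12}) = 0.
So G(x) = \frac{x^{2} \sin{\left(2 x \right)}}{6} + \frac{x \cos{\left(2 x \right)}}{6} - \frac{17 \sin{\left(2 x \right)}}{24}.
Check: d/dx[\frac{x^{2} \sin{\left(2 x \right)}}{6} + \frac{x \cos{\left(2 x \right)}}{6} - \frac{17 \sin{\left(2 x \right)}}{24}] = \frac{x^{2} \cos{\left(2 x \right)}}{3} - \frac{5 \cos{\left(2 x \right)}}{4}, which equals G'(x).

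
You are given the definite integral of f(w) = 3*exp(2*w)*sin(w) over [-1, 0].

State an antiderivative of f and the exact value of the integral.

Antiderivative: F(w) = 6*exp(2*w)*sin(w)/5 - 3*exp(2*w)*cos(w)/5; value = -3/5 + 3*exp(-2)*cos(1)/5 + 6*exp(-2)*sin(1)/5

Whatever form F(w) takes, F'(w) = f(w) is non-negotiable.
F(w) = 6*exp(2*w)*sin(w)/5 - 3*exp(2*w)*cos(w)/5 is an antiderivative of f.
Check: d/dw[6*exp(2*w)*sin(w)/5 - 3*exp(2*w)*cos(w)/5] = 3*exp(2*w)*sin(w) = f(w).
F(0) = -3/5; F(-1) = -6*exp(-2)*sin(1)/5 - 3*exp(-2)*cos(1)/5.
Integral = F(0) - F(-1) = -3/5 + 3*exp(-2)*cos(1)/5 + 6*exp(-2)*sin(1)/5.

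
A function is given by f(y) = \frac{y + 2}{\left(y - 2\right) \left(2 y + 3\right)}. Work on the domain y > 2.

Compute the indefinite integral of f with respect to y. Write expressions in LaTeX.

F(y) = \frac{8 \log{\left(y - 2 \right)} - \log{\left(y + \frac{3}{2} \right)}}{14} + C

The denominator factors as \left(y - 2\right) \left(2 y + 3\right); partial fractions split f into directly integrable pieces: - \frac{1}{7 \left(2 y + 3\right)} + \frac{4}{7 \left(y - 2\right)}.
Check: d/dy[\frac{8 \log{\left(y - 2 \right)} - \log{\left(y + \frac{3}{2} \right)}}{14}] = \frac{y + 2}{2 y^{2} - y - 6}, which equals f(y).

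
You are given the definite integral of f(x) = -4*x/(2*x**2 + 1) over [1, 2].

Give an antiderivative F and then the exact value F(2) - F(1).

The substitution u = 4*x**2 + 2 works: f is exactly (dF/du)*(du/dx) for that inner function.
F(x) = -log(4*x**2 + 2) is an antiderivative of f.
Check: d/dx[-log(4*x**2 + 2)] = -4*x/(2*x**2 + 1) = f(x).
F(2) = -log(18); F(1) = -log(6).
Integral = F(2) - F(1) = -log(18) + log(6).

Antiderivative: F(x) = -log(4*x**2 + 2); value = -log(18) + log(6)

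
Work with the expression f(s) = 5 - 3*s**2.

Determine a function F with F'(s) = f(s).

An antiderivative is F(s) = -s*(s**2 - 5).

Whatever form F(s) takes, F'(s) = f(s) is non-negotiable.
Check: d/ds[-s*(s**2 - 5)] = 5 - 3*s**2 = f(s).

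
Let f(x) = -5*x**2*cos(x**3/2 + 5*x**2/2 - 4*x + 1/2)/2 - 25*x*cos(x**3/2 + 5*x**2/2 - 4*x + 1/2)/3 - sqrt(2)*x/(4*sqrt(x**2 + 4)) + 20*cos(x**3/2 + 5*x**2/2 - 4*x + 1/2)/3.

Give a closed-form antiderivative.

An antiderivative is F(x) = -sqrt(x**2/2 + 2)/2 - 5*sin(x**3/2 + 5*x**2/2 - 4*x + 1/2)/3.

The integrand splits into summands that can be handled one at a time.
Check: d/dx[-sqrt(x**2/2 + 2)/2 - 5*sin(x**3/2 + 5*x**2/2 - 4*x + 1/2)/3] = (-30*x**2*sqrt(x**2 + 4)*cos(x**3/2 + 5*x**2/2 - 4*x + 1/2) - 100*x*sqrt(x**2 + 4)*cos(x**3/2 + 5*x**2/2 - 4*x + 1/2) - 3*sqrt(2)*x + 80*sqrt(x**2 + 4)*cos(x**3/2 + 5*x**2/2 - 4*x + 1/2))/(12*sqrt(x**2 + 4)), which equals f(x).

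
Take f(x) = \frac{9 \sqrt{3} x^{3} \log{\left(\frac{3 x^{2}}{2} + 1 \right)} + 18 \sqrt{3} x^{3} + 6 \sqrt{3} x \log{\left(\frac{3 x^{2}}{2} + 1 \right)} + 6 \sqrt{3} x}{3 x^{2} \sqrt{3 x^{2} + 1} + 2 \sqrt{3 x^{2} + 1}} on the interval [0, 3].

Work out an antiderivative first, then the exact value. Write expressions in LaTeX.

f has the shape u'v + uv' for u = 3 \sqrt{x^{2} + \frac{1}{3}} and v = \log{\left(\frac{3 x^{2}}{2} + 1 \right)} — it is the derivative of the product u*v.
F(x) = \sqrt{3} \sqrt{3 x^{2} + 1} \log{\left(\frac{3 x^{2}}{2} + 1 \right)} is an antiderivative of f.
Check: d/dx[\sqrt{3} \sqrt{3 x^{2} + 1} \log{\left(\frac{3 x^{2}}{2} + 1 \right)}] = \frac{9 \sqrt{3} x^{3} \log{\left(\frac{3 x^{2}}{2} + 1 \right)} + 18 \sqrt{3} x^{3} + 6 \sqrt{3} x \log{\left(\frac{3 x^{2}}{2} + 1 \right)} + 6 \sqrt{3} x}{3 x^{2} \sqrt{3 x^{2} + 1} + 2 \sqrt{3 x^{2} + 1}} = f(x).
F(3) = 2 \sqrt{21} \log{\left(\frac{29}{2} \right)}; F(0) = 0.
Integral = F(3) - F(0) = 2 \sqrt{21} \log{\left(\frac{29}{2} \right)}.

Antiderivative: F(x) = \sqrt{3} \sqrt{3 x^{2} + 1} \log{\left(\frac{3 x^{2}}{2} + 1 \right)}; value = 2 \sqrt{21} \log{\left(\frac{29}{2} \right)}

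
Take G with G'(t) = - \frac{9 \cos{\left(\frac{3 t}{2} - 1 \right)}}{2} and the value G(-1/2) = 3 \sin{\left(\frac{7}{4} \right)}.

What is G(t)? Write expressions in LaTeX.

G(t) = - 3 \sin{\left(\frac{3 t}{2} - 1 \right)}

Differentiate the proposed G(t) back; it has to land on the given G'(t).
A general antiderivative is - 3 \sin{\left(\frac{3 t}{2} - 1 \right)} + C.
The condition gives C = 3 \sin{\left(\frac{7}{4} \right)} - (3 \sin{\left(\frac{7}{4} \right)}) = 0.
So G(t) = - 3 \sin{\left(\frac{3 t}{2} - 1 \right)}.
Check: d/dt[- 3 \sin{\left(\frac{3 t}{2} - 1 \right)}] = - \frac{9 \cos{\left(\frac{3 t}{2} - 1 \right)}}{2} = G'(t).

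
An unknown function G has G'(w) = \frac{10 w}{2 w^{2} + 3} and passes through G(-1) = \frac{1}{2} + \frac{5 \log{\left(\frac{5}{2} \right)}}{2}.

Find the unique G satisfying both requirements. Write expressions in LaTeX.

G'(w) matches the chain-rule pattern g'(h)*h' with inner function h(w) = w^{2} + \frac{3}{2}; substituting u = h(w) collapses the integral.
A general antiderivative is \frac{5 \log{\left(w^{2} + \frac{3}{2} \right)}}{2} + C.
The condition gives C = \frac{1}{2} + \frac{5 \log{\left(\frac{5}{2} \right)}}{2} - (\frac{5 \log{\left(\frac{5}{2} \right)}}{2}) = \frac{1}{2}.
So G(w) = \frac{5 \log{\left(w^{2} + \frac{3}{2} \right)} + 1}{2}.
Check: d/dw[\frac{5 \log{\left(w^{2} + \frac{3}{2} \right)} + 1}{2}] = \frac{10 w}{2 w^{2} + 3} = G'(w).

G(w) = \frac{5 \log{\left(w^{2} + \frac{3}{2} \right)} + 1}{2}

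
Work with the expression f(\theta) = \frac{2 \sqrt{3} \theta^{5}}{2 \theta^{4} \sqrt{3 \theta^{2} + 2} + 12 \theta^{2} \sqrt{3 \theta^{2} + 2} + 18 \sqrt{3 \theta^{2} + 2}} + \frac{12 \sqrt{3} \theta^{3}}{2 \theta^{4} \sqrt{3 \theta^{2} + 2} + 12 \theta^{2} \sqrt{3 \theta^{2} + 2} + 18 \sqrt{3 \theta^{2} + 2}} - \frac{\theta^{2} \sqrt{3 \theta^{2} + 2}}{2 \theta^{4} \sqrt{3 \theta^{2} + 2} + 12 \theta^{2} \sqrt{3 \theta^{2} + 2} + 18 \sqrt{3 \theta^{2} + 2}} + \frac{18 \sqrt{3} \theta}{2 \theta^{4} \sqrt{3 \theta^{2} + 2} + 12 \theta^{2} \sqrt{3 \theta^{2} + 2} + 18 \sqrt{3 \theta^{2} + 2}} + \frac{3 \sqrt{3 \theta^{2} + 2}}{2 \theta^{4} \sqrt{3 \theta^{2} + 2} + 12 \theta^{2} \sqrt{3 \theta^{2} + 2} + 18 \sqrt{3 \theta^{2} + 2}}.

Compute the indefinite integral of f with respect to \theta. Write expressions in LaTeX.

Integrate term by term and add the pieces.
Check: d/d\theta[\frac{\theta}{2 \theta^{2} + 6} + \sqrt{\theta^{2} + \frac{2}{3}}] = \frac{2 \sqrt{3} \theta^{5} + 12 \sqrt{3} \theta^{3} - \theta^{2} \sqrt{3 \theta^{2} + 2} + 18 \sqrt{3} \theta + 3 \sqrt{3 \theta^{2} + 2}}{2 \theta^{4} \sqrt{3 \theta^{2} + 2} + 12 \theta^{2} \sqrt{3 \theta^{2} + 2} + 18 \sqrt{3 \theta^{2} + 2}}, which equals f(\theta).

F(\theta) = \frac{\theta}{2 \theta^{2} + 6} + \sqrt{\theta^{2} + \frac{2}{3}} + C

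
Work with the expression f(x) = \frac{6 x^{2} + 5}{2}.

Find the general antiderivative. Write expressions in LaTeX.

F(x) = x^{3} + \frac{5 x}{2} + C

Whatever form F(x) takes, F'(x) = f(x) is non-negotiable.
Check: d/dx[x^{3} + \frac{5 x}{2}] = 3 x^{2} + \frac{5}{2}, which equals f(x).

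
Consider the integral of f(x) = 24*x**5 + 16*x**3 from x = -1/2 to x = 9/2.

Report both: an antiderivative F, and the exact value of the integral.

f has the shape u'v + uv' for u = 2*x**4 and v = 2*x**2 + 2 — it is the derivative of the product u*v.
F(x) = 4*x**6 + 4*x**4 is an antiderivative of f.
Check: d/dx[4*x**6 + 4*x**4] = 24*x**5 + 16*x**3 = f(x).
F(9/2) = 557685/16; F(-1/2) = 5/16.
Integral = F(9/2) - F(-1/2) = 34855.

Antiderivative: F(x) = 4*x**6 + 4*x**4; value = 34855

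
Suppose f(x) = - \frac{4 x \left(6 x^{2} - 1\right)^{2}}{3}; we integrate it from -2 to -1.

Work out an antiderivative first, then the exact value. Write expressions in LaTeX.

f matches the chain-rule pattern g'(h)*h' with inner function h(x) = \frac{1}{3} - 2 x^{2}; substituting u = h(x) collapses the integral.
F(x) = - \frac{\left(6 x^{2} - 1\right)^{3}}{27} is an antiderivative of f.
Check: d/dx[- \frac{\left(6 x^{2} - 1\right)^{3}}{27}] = - 48 x^{5} + 16 x^{3} - \frac{4 x}{3}, which equals f(x).
F(-1) = - \frac{125}{27}; F(-2) = - \frac{12167}{27}.
Integral = F(-1) - F(-2) = 446.

Antiderivative: F(x) = - \frac{\left(6 x^{2} - 1\right)^{3}}{27}; value = 446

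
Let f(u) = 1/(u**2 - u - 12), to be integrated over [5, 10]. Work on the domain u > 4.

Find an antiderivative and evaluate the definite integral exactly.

Antiderivative: F(u) = log(u - 4)/7 - log(u + 3)/7; value = -log(13)/7 + log(6)/7 + log(8)/7

The denominator factors as (u - 4)*(u + 3); partial fractions split f into directly integrable pieces: -1/(7*(u + 3)) + 1/(7*(u - 4)).
F(u) = log(u - 4)/7 - log(u + 3)/7 is an antiderivative of f.
Check: d/du[log(u - 4)/7 - log(u + 3)/7] = 1/(u**2 - u - 12) = f(u).
F(10) = -log(13)/7 + log(6)/7; F(5) = -log(8)/7.
Integral = F(10) - F(5) = -log(13)/7 + log(6)/7 + log(8)/7.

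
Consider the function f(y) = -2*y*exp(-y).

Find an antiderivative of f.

An antiderivative is F(y) = 2*y*exp(-y) + 2*exp(-y).

f has the shape u'v + uv' for u = 2*y + 2 and v = exp(-y) — it is the derivative of the product u*v.
Check: d/dy[2*y*exp(-y) + 2*exp(-y)] = -2*y*exp(-y) = f(y).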